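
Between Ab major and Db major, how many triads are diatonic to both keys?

Diatonic triads of Ab major: Ab major (I), Bb minor (ii), C minor (iii), Db major (IV), Eb major (V), F minor (vi), G diminished (vii°).
Diatonic triads of Db major: Db major (I), Eb minor (ii), F minor (iii), Gb major (IV), Ab major (V), Bb minor (vi), C diminished (vii°).
Matching root and quality in both lists: Ab major, Bb minor, Db major, F minor.
That gives 4 common triads.

4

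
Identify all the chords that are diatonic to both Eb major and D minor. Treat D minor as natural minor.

Gm, Bb

Triads in Eb major: Eb (I), Fm (ii), Gm (iii), Ab (IV), Bb (V), Cm (vi), Ddim (vii°).
Triads in D minor (natural minor): Dm (i), Edim (ii°), F (III), Gm (iv), Am (v), Bb (VI), C (VII).
Shared triads with their functions: Gm (iii in Eb major, iv in D minor); Bb (V in Eb major, VI in D minor).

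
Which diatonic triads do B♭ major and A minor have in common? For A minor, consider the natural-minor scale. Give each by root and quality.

Dm, F

Triads in B♭ major: B♭ (I), Cm (ii), Dm (iii), E♭ (IV), F (V), Gm (vi), Adim (vii°).
Triads in A minor (natural minor): Am (i), Bdim (ii°), C (III), Dm (iv), Em (v), F (VI), G (VII).
Shared triads with their functions: Dm (iii in B♭ major, iv in A minor); F (V in B♭ major, VI in A minor).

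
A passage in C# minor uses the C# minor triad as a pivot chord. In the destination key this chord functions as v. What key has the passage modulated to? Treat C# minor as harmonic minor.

F# minor

The numeral v denotes a minor triad on scale degree 5. With C# on degree 5, the tonic of the new key is F#.
Degree 5 carries a minor triad in natural-minor keys, so the destination is F# minor.
Check: the diatonic triads of F# minor (natural minor) are F#m (i), G#dim (ii°), A (III), Bm (iv), C#m (v), D (VI), E (VII) — C# minor is indeed v.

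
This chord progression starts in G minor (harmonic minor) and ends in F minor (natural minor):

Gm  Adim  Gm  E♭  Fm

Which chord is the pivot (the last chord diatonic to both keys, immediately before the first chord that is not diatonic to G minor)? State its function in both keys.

E♭ — VI in G minor, VII in F minor

Chords diatonic to G minor: Gm, Adim, B♭aug, Cm, D, E♭, F♯dim.
Reading the progression, the first chord not in that set is Fm, so the modulation leaves G minor there.
The chord immediately before Fm is E♭, which is diatonic to both keys: VI in G minor and VII in F minor.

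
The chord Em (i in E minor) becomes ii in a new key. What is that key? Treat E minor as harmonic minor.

The numeral ii denotes a minor triad on scale degree 2. With E on degree 2, the tonic of the new key is D.
Degree 2 carries a minor triad in major keys, so the destination is D major.
Check: the diatonic triads of D major are D (I), Em (ii), F♯m (iii), G (IV), A (V), Bm (vi), C♯dim (vii°) — Em is indeed ii.

D major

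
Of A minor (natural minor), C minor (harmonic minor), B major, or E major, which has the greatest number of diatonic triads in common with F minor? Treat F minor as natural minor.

C minor

Triads of F minor (natural minor): F minor (i), G diminished (ii°), Ab major (III), Bb minor (iv), C minor (v), Db major (VI), Eb major (VII).
A minor (natural minor) shares 0: none.
C minor (harmonic minor) shares 3: Fm, Ab, Cm.
B major shares 0: none.
E major shares 0: none.
The most common triads (3) are shared with C minor.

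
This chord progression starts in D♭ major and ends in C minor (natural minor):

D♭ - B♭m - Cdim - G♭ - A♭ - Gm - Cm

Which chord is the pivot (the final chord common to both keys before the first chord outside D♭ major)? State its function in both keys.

Chords diatonic to D♭ major: D♭, E♭m, Fm, G♭, A♭, B♭m, Cdim.
Reading the progression, the first chord not in that set is Gm, so the modulation leaves D♭ major there.
The chord immediately before Gm is A♭, which is diatonic to both keys: V in D♭ major and VI in C minor.

A♭ — V in D♭ major, VI in C minor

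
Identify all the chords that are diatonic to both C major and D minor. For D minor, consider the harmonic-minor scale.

Triads in C major: C major (I), D minor (ii), E minor (iii), F major (IV), G major (V), A minor (vi), B diminished (vii°).
Triads in D minor (harmonic minor): D minor (i), E diminished (ii°), F augmented (III+), G minor (iv), A major (V), Bb major (VI), C# diminished (vii°).
Shared triads with their functions: D minor (ii in C major, i in D minor).

Dm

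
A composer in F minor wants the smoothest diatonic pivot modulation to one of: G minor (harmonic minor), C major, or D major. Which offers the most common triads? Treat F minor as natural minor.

Triads of F minor (natural minor): F minor (i), G diminished (ii°), A♭ major (III), B♭ minor (iv), C minor (v), D♭ major (VI), E♭ major (VII).
G minor (harmonic minor) shares 2: Cm, E♭.
C major shares 0: none.
D major shares 0: none.
The most common triads (2) are shared with G minor.

G minor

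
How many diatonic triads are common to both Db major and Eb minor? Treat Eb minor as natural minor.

Diatonic triads of Db major: Db major (I), Eb minor (ii), F minor (iii), Gb major (IV), Ab major (V), Bb minor (vi), C diminished (vii°).
Diatonic triads of Eb minor (natural minor): Eb minor (i), F diminished (ii°), Gb major (III), Ab minor (iv), Bb minor (v), Cb major (VI), Db major (VII).
Matching root and quality in both lists: Db major, Eb minor, Gb major, Bb minor.
That gives 4 common triads.

4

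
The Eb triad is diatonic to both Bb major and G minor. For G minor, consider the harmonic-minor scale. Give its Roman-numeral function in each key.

IV in Bb major; VI in G minor

The scale of Bb major is Bb C D Eb F G A; Eb is degree 4, and the triad built there (Eb-G-Bb) is major, so it is IV.
The scale of G minor (harmonic minor) is G A Bb C D Eb F#; Eb is degree 6, and the triad built there (Eb-G-Bb) is major, so it is VI.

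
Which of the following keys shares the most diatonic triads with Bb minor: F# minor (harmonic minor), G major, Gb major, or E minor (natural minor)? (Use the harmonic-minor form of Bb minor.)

Triads of Bb minor (harmonic minor): Bbm (i), Cdim (ii°), Dbaug (III+), Ebm (iv), F (V), Gb (VI), Adim (vii°).
F# minor (harmonic minor) shares 0: none.
G major shares 0: none.
Gb major shares 3: Bbm, Ebm, Gb.
E minor (natural minor) shares 0: none.
The most common triads (3) are shared with Gb major.

Gb major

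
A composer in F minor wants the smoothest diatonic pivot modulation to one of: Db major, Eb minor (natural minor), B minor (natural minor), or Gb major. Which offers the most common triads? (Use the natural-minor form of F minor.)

Triads of F minor (natural minor): Fm (i), Gdim (ii°), Ab (III), Bbm (iv), Cm (v), Db (VI), Eb (VII).
Db major shares 4: Fm, Ab, Bbm, Db.
Eb minor (natural minor) shares 2: Bbm, Db.
B minor (natural minor) shares 0: none.
Gb major shares 2: Bbm, Db.
The most common triads (4) are shared with Db major.

Db major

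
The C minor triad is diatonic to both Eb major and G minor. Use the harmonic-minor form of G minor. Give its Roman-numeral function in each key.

vi in Eb major; iv in G minor

The scale of Eb major is Eb F G Ab Bb C D; C is degree 6, and the triad built there (C-Eb-G) is minor, so it is vi.
The scale of G minor (harmonic minor) is G A Bb C D Eb F#; C is degree 4, and the triad built there (C-Eb-G) is minor, so it is iv.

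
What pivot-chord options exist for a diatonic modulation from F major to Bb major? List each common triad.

Triads in F major: F major (I), G minor (ii), A minor (iii), Bb major (IV), C major (V), D minor (vi), E diminished (vii°).
Triads in Bb major: Bb major (I), C minor (ii), D minor (iii), Eb major (IV), F major (V), G minor (vi), A diminished (vii°).
Shared triads with their functions: F major (I in F major, V in Bb major); G minor (ii in F major, vi in Bb major); Bb major (IV in F major, I in Bb major); D minor (vi in F major, iii in Bb major).

F, Gm, Bb, Dm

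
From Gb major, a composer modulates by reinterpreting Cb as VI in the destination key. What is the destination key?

Eb minor

The numeral VI denotes a major triad on scale degree 6. With Cb on degree 6, the tonic of the new key is Eb.
Degree 6 carries a major triad in minor keys, so the destination is Eb minor.
Check: the diatonic triads of Eb minor (natural minor) are Ebm (i), Fdim (ii°), Gb (III), Abm (iv), Bbm (v), Cb (VI), Db (VII) — Cb is indeed VI.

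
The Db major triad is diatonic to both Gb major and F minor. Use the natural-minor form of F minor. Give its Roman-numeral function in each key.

The scale of Gb major is Gb Ab Bb Cb Db Eb F; Db is degree 5, and the triad built there (Db-F-Ab) is major, so it is V.
The scale of F minor (natural minor) is F G Ab Bb C Db Eb; Db is degree 6, and the triad built there (Db-F-Ab) is major, so it is VI.

V in Gb major; VI in F minor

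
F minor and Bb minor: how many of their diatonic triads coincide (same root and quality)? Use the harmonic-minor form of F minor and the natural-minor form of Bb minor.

Diatonic triads of F minor (harmonic minor): F minor (i), G diminished (ii°), Ab augmented (III+), Bb minor (iv), C major (V), Db major (VI), E diminished (vii°).
Diatonic triads of Bb minor (natural minor): Bb minor (i), C diminished (ii°), Db major (III), Eb minor (iv), F minor (v), Gb major (VI), Ab major (VII).
Matching root and quality in both lists: F minor, Bb minor, Db major.
That gives 3 common triads.

3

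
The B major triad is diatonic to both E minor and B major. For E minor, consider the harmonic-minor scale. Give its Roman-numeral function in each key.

The scale of E minor (harmonic minor) is E F# G A B C D#; B is degree 5, and the triad built there (B-D#-F#) is major, so it is V.
The scale of B major is B C# D# E F# G# A#; B is degree 1, and the triad built there (B-D#-F#) is major, so it is I.

V in E minor; I in B major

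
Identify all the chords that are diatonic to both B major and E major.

Triads in B major: B major (I), C# minor (ii), D# minor (iii), E major (IV), F# major (V), G# minor (vi), A# diminished (vii°).
Triads in E major: E major (I), F# minor (ii), G# minor (iii), A major (IV), B major (V), C# minor (vi), D# diminished (vii°).
Shared triads with their functions: B major (I in B major, V in E major); C# minor (ii in B major, vi in E major); E major (IV in B major, I in E major); G# minor (vi in B major, iii in E major).

B, C#m, E, G#m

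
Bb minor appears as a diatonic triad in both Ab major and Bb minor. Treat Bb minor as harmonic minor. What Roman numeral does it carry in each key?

The scale of Ab major is Ab Bb C Db Eb F G; Bb is degree 2, and the triad built there (Bb-Db-F) is minor, so it is ii.
The scale of Bb minor (harmonic minor) is Bb C Db Eb F Gb A; Bb is degree 1, and the triad built there (Bb-Db-F) is minor, so it is i.

ii in Ab major; i in Bb minor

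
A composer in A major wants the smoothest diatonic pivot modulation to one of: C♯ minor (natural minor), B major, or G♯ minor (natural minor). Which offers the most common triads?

C♯ minor

Triads of A major: A (I), Bm (ii), C♯m (iii), D (IV), E (V), F♯m (vi), G♯dim (vii°).
C♯ minor (natural minor) shares 4: A, C♯m, E, F♯m.
B major shares 2: C♯m, E.
G♯ minor (natural minor) shares 2: C♯m, E.
The most common triads (4) are shared with C♯ minor.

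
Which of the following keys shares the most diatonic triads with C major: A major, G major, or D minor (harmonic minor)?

Triads of C major: C major (I), D minor (ii), E minor (iii), F major (IV), G major (V), A minor (vi), B diminished (vii°).
A major shares 0: none.
G major shares 4: C, Em, G, Am.
D minor (harmonic minor) shares 1: Dm.
The most common triads (4) are shared with G major.

G major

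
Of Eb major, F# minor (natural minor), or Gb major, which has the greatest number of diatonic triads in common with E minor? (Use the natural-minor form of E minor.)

F# minor

Triads of E minor (natural minor): Em (i), F#dim (ii°), G (III), Am (iv), Bm (v), C (VI), D (VII).
Eb major shares 0: none.
F# minor (natural minor) shares 2: Bm, D.
Gb major shares 0: none.
The most common triads (2) are shared with F# minor.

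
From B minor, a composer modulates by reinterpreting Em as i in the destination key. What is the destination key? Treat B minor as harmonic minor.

The numeral i denotes a minor triad on scale degree 1. With E on degree 1, the tonic of the new key is E.
Degree 1 carries a minor triad in minor keys, so the destination is E minor.
Check: the diatonic triads of E minor (natural minor) are Em (i), F♯dim (ii°), G (III), Am (iv), Bm (v), C (VI), D (VII) — Em is indeed i.

E minor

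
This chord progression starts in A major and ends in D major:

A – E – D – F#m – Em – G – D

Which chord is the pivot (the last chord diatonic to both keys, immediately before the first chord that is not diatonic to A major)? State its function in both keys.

F#m — vi in A major, iii in D major

Chords diatonic to A major: A, Bm, C#m, D, E, F#m, G#dim.
Reading the progression, the first chord not in that set is Em, so the modulation leaves A major there.
The chord immediately before Em is F#m, which is diatonic to both keys: vi in A major and iii in D major.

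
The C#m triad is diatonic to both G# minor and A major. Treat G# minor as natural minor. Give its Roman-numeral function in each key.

The scale of G# minor (natural minor) is G# A# B C# D# E F#; C# is degree 4, and the triad built there (C#-E-G#) is minor, so it is iv.
The scale of A major is A B C# D E F# G#; C# is degree 3, and the triad built there (C#-E-G#) is minor, so it is iii.

iv in G# minor; iii in A major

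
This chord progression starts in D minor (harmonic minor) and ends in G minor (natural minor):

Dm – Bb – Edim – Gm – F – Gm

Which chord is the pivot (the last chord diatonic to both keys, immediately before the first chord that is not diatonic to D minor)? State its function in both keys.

Gm — iv in D minor, i in G minor

Chords diatonic to D minor: Dm, Edim, Faug, Gm, A, Bb, C#dim.
Reading the progression, the first chord not in that set is F, so the modulation leaves D minor there.
The chord immediately before F is Gm, which is diatonic to both keys: iv in D minor and i in G minor.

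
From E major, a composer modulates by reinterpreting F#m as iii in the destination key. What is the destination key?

The numeral iii denotes a minor triad on scale degree 3. With F# on degree 3, the tonic of the new key is D.
Degree 3 carries a minor triad in major keys, so the destination is D major.
Check: the diatonic triads of D major are D (I), Em (ii), F#m (iii), G (IV), A (V), Bm (vi), C#dim (vii°) — F#m is indeed iii.

D major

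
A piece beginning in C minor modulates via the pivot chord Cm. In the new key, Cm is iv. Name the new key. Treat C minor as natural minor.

The numeral iv denotes a minor triad on scale degree 4. With C on degree 4, the tonic of the new key is G.
Degree 4 carries a minor triad in minor keys, so the destination is G minor.
Check: the diatonic triads of G minor (natural minor) are Gm (i), Adim (ii°), Bb (III), Cm (iv), Dm (v), Eb (VI), F (VII) — Cm is indeed iv.

G minor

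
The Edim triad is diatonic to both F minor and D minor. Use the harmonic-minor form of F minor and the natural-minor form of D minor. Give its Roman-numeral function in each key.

vii° in F minor; ii° in D minor

The scale of F minor (harmonic minor) is F G Ab Bb C Db E; E is degree 7, and the triad built there (E-G-Bb) is diminished, so it is vii°.
The scale of D minor (natural minor) is D E F G A Bb C; E is degree 2, and the triad built there (E-G-Bb) is diminished, so it is ii°.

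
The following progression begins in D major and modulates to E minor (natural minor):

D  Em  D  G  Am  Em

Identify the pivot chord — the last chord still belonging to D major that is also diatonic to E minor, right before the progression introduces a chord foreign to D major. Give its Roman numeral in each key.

Chords diatonic to D major: D, Em, F#m, G, A, Bm, C#dim.
Reading the progression, the first chord not in that set is Am, so the modulation leaves D major there.
The chord immediately before Am is G, which is diatonic to both keys: IV in D major and III in E minor.

G — IV in D major, III in E minor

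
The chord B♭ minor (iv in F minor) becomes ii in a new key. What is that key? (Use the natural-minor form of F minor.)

The numeral ii denotes a minor triad on scale degree 2. With B♭ on degree 2, the tonic of the new key is A♭.
Degree 2 carries a minor triad in major keys, so the destination is A♭ major.
Check: the diatonic triads of A♭ major are A♭ (I), B♭m (ii), Cm (iii), D♭ (IV), E♭ (V), Fm (vi), Gdim (vii°) — B♭ minor is indeed ii.

A♭ major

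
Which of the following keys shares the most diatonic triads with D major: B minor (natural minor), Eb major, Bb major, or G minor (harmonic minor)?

Triads of D major: D major (I), E minor (ii), F# minor (iii), G major (IV), A major (V), B minor (vi), C# diminished (vii°).
B minor (natural minor) shares 7: D, Em, F#m, G, A, Bm, C#dim.
Eb major shares 0: none.
Bb major shares 0: none.
G minor (harmonic minor) shares 1: D.
The most common triads (7) are shared with B minor.

B minor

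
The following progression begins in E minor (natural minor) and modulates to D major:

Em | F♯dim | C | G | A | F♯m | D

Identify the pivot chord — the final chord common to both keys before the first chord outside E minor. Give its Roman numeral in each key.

G — III in E minor, IV in D major

Chords diatonic to E minor: Em, F♯dim, G, Am, Bm, C, D.
Reading the progression, the first chord not in that set is A, so the modulation leaves E minor there.
The chord immediately before A is G, which is diatonic to both keys: III in E minor and IV in D major.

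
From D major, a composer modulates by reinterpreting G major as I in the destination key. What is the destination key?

G major

The numeral I denotes a major triad on scale degree 1. With G on degree 1, the tonic of the new key is G.
Degree 1 carries a major triad in major keys, so the destination is G major.
Check: the diatonic triads of G major are G (I), Am (ii), Bm (iii), C (IV), D (V), Em (vi), F♯dim (vii°) — G major is indeed I.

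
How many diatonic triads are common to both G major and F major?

2

Diatonic triads of G major: G (I), Am (ii), Bm (iii), C (IV), D (V), Em (vi), F#dim (vii°).
Diatonic triads of F major: F (I), Gm (ii), Am (iii), Bb (IV), C (V), Dm (vi), Edim (vii°).
Matching root and quality in both lists: Am, C.
That gives 2 common triads.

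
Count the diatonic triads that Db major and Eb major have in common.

Diatonic triads of Db major: Db (I), Ebm (ii), Fm (iii), Gb (IV), Ab (V), Bbm (vi), Cdim (vii°).
Diatonic triads of Eb major: Eb (I), Fm (ii), Gm (iii), Ab (IV), Bb (V), Cm (vi), Ddim (vii°).
Matching root and quality in both lists: Fm, Ab.
That gives 2 common triads.

2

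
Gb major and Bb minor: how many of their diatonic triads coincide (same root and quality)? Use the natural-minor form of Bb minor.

4

Diatonic triads of Gb major: Gb (I), Abm (ii), Bbm (iii), Cb (IV), Db (V), Ebm (vi), Fdim (vii°).
Diatonic triads of Bb minor (natural minor): Bbm (i), Cdim (ii°), Db (III), Ebm (iv), Fm (v), Gb (VI), Ab (VII).
Matching root and quality in both lists: Gb, Bbm, Db, Ebm.
That gives 4 common triads.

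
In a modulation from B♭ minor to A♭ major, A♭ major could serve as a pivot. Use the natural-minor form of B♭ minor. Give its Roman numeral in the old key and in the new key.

VII in B♭ minor; I in A♭ major

The scale of B♭ minor (natural minor) is B♭ C D♭ E♭ F G♭ A♭; A♭ is degree 7, and the triad built there (A♭-C-E♭) is major, so it is VII.
The scale of A♭ major is A♭ B♭ C D♭ E♭ F G; A♭ is degree 1, and the triad built there (A♭-C-E♭) is major, so it is I.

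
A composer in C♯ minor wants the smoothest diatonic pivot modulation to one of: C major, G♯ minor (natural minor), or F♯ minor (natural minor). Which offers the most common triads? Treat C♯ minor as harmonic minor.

F♯ minor

Triads of C♯ minor (harmonic minor): C♯ minor (i), D♯ diminished (ii°), E augmented (III+), F♯ minor (iv), G♯ major (V), A major (VI), B♯ diminished (vii°).
C major shares 0: none.
G♯ minor (natural minor) shares 1: C♯m.
F♯ minor (natural minor) shares 3: C♯m, F♯m, A.
The most common triads (3) are shared with F♯ minor.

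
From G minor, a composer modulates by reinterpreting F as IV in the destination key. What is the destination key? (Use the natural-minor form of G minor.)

The numeral IV denotes a major triad on scale degree 4. With F on degree 4, the tonic of the new key is C.
Degree 4 carries a major triad in major keys, so the destination is C major.
Check: the diatonic triads of C major are C (I), Dm (ii), Em (iii), F (IV), G (V), Am (vi), Bdim (vii°) — F is indeed IV.

C major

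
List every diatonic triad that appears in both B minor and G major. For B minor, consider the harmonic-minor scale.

Triads in B minor (harmonic minor): Bm (i), C#dim (ii°), Daug (III+), Em (iv), F# (V), G (VI), A#dim (vii°).
Triads in G major: G (I), Am (ii), Bm (iii), C (IV), D (V), Em (vi), F#dim (vii°).
Shared triads with their functions: Bm (i in B minor, iii in G major); Em (iv in B minor, vi in G major); G (VI in B minor, I in G major).

Bm, Em, G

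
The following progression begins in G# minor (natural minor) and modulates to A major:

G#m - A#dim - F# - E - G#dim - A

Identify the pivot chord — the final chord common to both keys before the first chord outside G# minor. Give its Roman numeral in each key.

Chords diatonic to G# minor: G#m, A#dim, B, C#m, D#m, E, F#.
Reading the progression, the first chord not in that set is G#dim, so the modulation leaves G# minor there.
The chord immediately before G#dim is E, which is diatonic to both keys: VI in G# minor and V in A major.

E — VI in G# minor, V in A major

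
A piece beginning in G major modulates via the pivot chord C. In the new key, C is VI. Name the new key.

E minor

The numeral VI denotes a major triad on scale degree 6. With C on degree 6, the tonic of the new key is E.
Degree 6 carries a major triad in minor keys, so the destination is E minor.
Check: the diatonic triads of E minor (natural minor) are Em (i), F#dim (ii°), G (III), Am (iv), Bm (v), C (VI), D (VII) — C is indeed VI.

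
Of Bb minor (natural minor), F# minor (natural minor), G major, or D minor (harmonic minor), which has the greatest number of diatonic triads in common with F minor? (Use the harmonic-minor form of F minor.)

Bb minor

Triads of F minor (harmonic minor): F minor (i), G diminished (ii°), Ab augmented (III+), Bb minor (iv), C major (V), Db major (VI), E diminished (vii°).
Bb minor (natural minor) shares 3: Fm, Bbm, Db.
F# minor (natural minor) shares 0: none.
G major shares 1: C.
D minor (harmonic minor) shares 1: Edim.
The most common triads (3) are shared with Bb minor.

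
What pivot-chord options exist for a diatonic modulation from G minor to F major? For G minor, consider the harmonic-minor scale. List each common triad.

Triads in G minor (harmonic minor): Gm (i), Adim (ii°), Bbaug (III+), Cm (iv), D (V), Eb (VI), F#dim (vii°).
Triads in F major: F (I), Gm (ii), Am (iii), Bb (IV), C (V), Dm (vi), Edim (vii°).
Shared triads with their functions: Gm (i in G minor, ii in F major).

Gm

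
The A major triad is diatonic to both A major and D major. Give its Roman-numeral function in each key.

The scale of A major is A B C♯ D E F♯ G♯; A is degree 1, and the triad built there (A-C♯-E) is major, so it is I.
The scale of D major is D E F♯ G A B C♯; A is degree 5, and the triad built there (A-C♯-E) is major, so it is V.

I in A major; V in D major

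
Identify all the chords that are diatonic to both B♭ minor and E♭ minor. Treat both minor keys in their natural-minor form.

B♭m, D♭, E♭m, G♭

Triads in B♭ minor (natural minor): B♭m (i), Cdim (ii°), D♭ (III), E♭m (iv), Fm (v), G♭ (VI), A♭ (VII).
Triads in E♭ minor (natural minor): E♭m (i), Fdim (ii°), G♭ (III), A♭m (iv), B♭m (v), C♭ (VI), D♭ (VII).
Shared triads with their functions: B♭m (i in B♭ minor, v in E♭ minor); D♭ (III in B♭ minor, VII in E♭ minor); E♭m (iv in B♭ minor, i in E♭ minor); G♭ (VI in B♭ minor, III in E♭ minor).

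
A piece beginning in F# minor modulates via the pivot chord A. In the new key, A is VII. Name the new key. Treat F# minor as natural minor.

The numeral VII denotes a major triad on scale degree 7. With A on degree 7, the tonic of the new key is B.
Degree 7 carries a major triad in natural-minor keys, so the destination is B minor.
Check: the diatonic triads of B minor (natural minor) are Bm (i), C#dim (ii°), D (III), Em (iv), F#m (v), G (VI), A (VII) — A is indeed VII.

B minor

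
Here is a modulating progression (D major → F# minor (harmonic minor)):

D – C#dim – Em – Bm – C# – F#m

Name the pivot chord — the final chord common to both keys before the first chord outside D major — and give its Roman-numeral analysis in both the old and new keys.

Bm — vi in D major, iv in F# minor

Chords diatonic to D major: D, Em, F#m, G, A, Bm, C#dim.
Reading the progression, the first chord not in that set is C#, so the modulation leaves D major there.
The chord immediately before C# is Bm, which is diatonic to both keys: vi in D major and iv in F# minor.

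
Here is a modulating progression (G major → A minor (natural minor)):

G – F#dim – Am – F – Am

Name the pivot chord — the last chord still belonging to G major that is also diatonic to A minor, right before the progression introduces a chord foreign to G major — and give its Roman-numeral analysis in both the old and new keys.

Chords diatonic to G major: G, Am, Bm, C, D, Em, F#dim.
Reading the progression, the first chord not in that set is F, so the modulation leaves G major there.
The chord immediately before F is Am, which is diatonic to both keys: ii in G major and i in A minor.

Am — ii in G major, i in A minor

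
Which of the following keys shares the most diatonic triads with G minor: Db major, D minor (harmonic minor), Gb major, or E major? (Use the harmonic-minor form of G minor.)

D minor

Triads of G minor (harmonic minor): G minor (i), A diminished (ii°), Bb augmented (III+), C minor (iv), D major (V), Eb major (VI), F# diminished (vii°).
Db major shares 0: none.
D minor (harmonic minor) shares 1: Gm.
Gb major shares 0: none.
E major shares 0: none.
The most common triads (1) are shared with D minor.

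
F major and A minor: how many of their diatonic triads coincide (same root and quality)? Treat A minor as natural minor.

4

Diatonic triads of F major: F major (I), G minor (ii), A minor (iii), Bb major (IV), C major (V), D minor (vi), E diminished (vii°).
Diatonic triads of A minor (natural minor): A minor (i), B diminished (ii°), C major (III), D minor (iv), E minor (v), F major (VI), G major (VII).
Matching root and quality in both lists: F major, A minor, C major, D minor.
That gives 4 common triads.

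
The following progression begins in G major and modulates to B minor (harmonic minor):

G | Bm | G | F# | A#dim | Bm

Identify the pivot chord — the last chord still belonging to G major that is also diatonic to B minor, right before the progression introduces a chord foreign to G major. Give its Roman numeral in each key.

G — I in G major, VI in B minor

Chords diatonic to G major: G, Am, Bm, C, D, Em, F#dim.
Reading the progression, the first chord not in that set is F#, so the modulation leaves G major there.
The chord immediately before F# is G, which is diatonic to both keys: I in G major and VI in B minor.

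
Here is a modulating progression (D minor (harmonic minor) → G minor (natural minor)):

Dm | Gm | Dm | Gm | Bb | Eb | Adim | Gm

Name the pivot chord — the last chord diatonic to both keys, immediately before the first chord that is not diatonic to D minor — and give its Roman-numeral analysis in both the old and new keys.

Chords diatonic to D minor: Dm, Edim, Faug, Gm, A, Bb, C#dim.
Reading the progression, the first chord not in that set is Eb, so the modulation leaves D minor there.
The chord immediately before Eb is Bb, which is diatonic to both keys: VI in D minor and III in G minor.

Bb — VI in D minor, III in G minor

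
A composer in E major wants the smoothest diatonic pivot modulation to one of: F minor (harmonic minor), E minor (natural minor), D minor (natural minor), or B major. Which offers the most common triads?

Triads of E major: E (I), F#m (ii), G#m (iii), A (IV), B (V), C#m (vi), D#dim (vii°).
F minor (harmonic minor) shares 0: none.
E minor (natural minor) shares 0: none.
D minor (natural minor) shares 0: none.
B major shares 4: E, G#m, B, C#m.
The most common triads (4) are shared with B major.

B major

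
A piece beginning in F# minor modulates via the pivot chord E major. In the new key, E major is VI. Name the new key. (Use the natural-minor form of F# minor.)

G# minor

The numeral VI denotes a major triad on scale degree 6. With E on degree 6, the tonic of the new key is G#.
Degree 6 carries a major triad in minor keys, so the destination is G# minor.
Check: the diatonic triads of G# minor (natural minor) are G#m (i), A#dim (ii°), B (III), C#m (iv), D#m (v), E (VI), F# (VII) — E major is indeed VI.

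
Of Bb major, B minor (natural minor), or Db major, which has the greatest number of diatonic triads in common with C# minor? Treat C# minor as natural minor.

B minor

Triads of C# minor (natural minor): C# minor (i), D# diminished (ii°), E major (III), F# minor (iv), G# minor (v), A major (VI), B major (VII).
Bb major shares 0: none.
B minor (natural minor) shares 2: F#m, A.
Db major shares 0: none.
The most common triads (2) are shared with B minor.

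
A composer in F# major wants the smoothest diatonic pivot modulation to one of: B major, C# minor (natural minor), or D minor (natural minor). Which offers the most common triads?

B major

Triads of F# major: F# (I), G#m (ii), A#m (iii), B (IV), C# (V), D#m (vi), E#dim (vii°).
B major shares 4: F#, G#m, B, D#m.
C# minor (natural minor) shares 2: G#m, B.
D minor (natural minor) shares 0: none.
The most common triads (4) are shared with B major.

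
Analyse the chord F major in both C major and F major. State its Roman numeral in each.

The scale of C major is C D E F G A B; F is degree 4, and the triad built there (F-A-C) is major, so it is IV.
The scale of F major is F G A Bb C D E; F is degree 1, and the triad built there (F-A-C) is major, so it is I.

IV in C major; I in F major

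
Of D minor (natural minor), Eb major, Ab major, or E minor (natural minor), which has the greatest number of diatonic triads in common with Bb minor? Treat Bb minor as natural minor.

Ab major

Triads of Bb minor (natural minor): Bb minor (i), C diminished (ii°), Db major (III), Eb minor (iv), F minor (v), Gb major (VI), Ab major (VII).
D minor (natural minor) shares 0: none.
Eb major shares 2: Fm, Ab.
Ab major shares 4: Bbm, Db, Fm, Ab.
E minor (natural minor) shares 0: none.
The most common triads (4) are shared with Ab major.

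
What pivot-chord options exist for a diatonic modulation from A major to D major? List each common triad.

A, Bm, D, F♯m

Triads in A major: A (I), Bm (ii), C♯m (iii), D (IV), E (V), F♯m (vi), G♯dim (vii°).
Triads in D major: D (I), Em (ii), F♯m (iii), G (IV), A (V), Bm (vi), C♯dim (vii°).
Shared triads with their functions: A (I in A major, V in D major); Bm (ii in A major, vi in D major); D (IV in A major, I in D major); F♯m (vi in A major, iii in D major).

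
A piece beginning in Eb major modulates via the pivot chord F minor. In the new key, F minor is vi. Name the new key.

Ab major

The numeral vi denotes a minor triad on scale degree 6. With F on degree 6, the tonic of the new key is Ab.
Degree 6 carries a minor triad in major keys, so the destination is Ab major.
Check: the diatonic triads of Ab major are Ab (I), Bbm (ii), Cm (iii), Db (IV), Eb (V), Fm (vi), Gdim (vii°) — F minor is indeed vi.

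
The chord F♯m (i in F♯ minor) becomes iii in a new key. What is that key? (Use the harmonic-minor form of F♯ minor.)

The numeral iii denotes a minor triad on scale degree 3. With F♯ on degree 3, the tonic of the new key is D.
Degree 3 carries a minor triad in major keys, so the destination is D major.
Check: the diatonic triads of D major are D (I), Em (ii), F♯m (iii), G (IV), A (V), Bm (vi), C♯dim (vii°) — F♯m is indeed iii.

D major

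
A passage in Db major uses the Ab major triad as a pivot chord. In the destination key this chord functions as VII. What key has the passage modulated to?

Bb minor

The numeral VII denotes a major triad on scale degree 7. With Ab on degree 7, the tonic of the new key is Bb.
Degree 7 carries a major triad in natural-minor keys, so the destination is Bb minor.
Check: the diatonic triads of Bb minor (natural minor) are Bbm (i), Cdim (ii°), Db (III), Ebm (iv), Fm (v), Gb (VI), Ab (VII) — Ab major is indeed VII.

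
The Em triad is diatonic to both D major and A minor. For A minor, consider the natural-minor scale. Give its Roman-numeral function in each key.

The scale of D major is D E F# G A B C#; E is degree 2, and the triad built there (E-G-B) is minor, so it is ii.
The scale of A minor (natural minor) is A B C D E F G; E is degree 5, and the triad built there (E-G-B) is minor, so it is v.

ii in D major; v in A minor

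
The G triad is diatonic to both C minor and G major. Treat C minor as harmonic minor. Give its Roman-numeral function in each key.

The scale of C minor (harmonic minor) is C D Eb F G Ab B; G is degree 5, and the triad built there (G-B-D) is major, so it is V.
The scale of G major is G A B C D E F#; G is degree 1, and the triad built there (G-B-D) is major, so it is I.

V in C minor; I in G major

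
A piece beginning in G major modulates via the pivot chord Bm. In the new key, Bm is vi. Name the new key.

D major

The numeral vi denotes a minor triad on scale degree 6. With B on degree 6, the tonic of the new key is D.
Degree 6 carries a minor triad in major keys, so the destination is D major.
Check: the diatonic triads of D major are D (I), Em (ii), F#m (iii), G (IV), A (V), Bm (vi), C#dim (vii°) — Bm is indeed vi.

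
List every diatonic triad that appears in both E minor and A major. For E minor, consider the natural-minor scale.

Triads in E minor (natural minor): Em (i), F#dim (ii°), G (III), Am (iv), Bm (v), C (VI), D (VII).
Triads in A major: A (I), Bm (ii), C#m (iii), D (IV), E (V), F#m (vi), G#dim (vii°).
Shared triads with their functions: Bm (v in E minor, ii in A major); D (VII in E minor, IV in A major).

Bm, D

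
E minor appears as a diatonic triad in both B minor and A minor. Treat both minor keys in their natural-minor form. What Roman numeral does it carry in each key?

The scale of B minor (natural minor) is B C# D E F# G A; E is degree 4, and the triad built there (E-G-B) is minor, so it is iv.
The scale of A minor (natural minor) is A B C D E F G; E is degree 5, and the triad built there (E-G-B) is minor, so it is v.

iv in B minor; v in A minor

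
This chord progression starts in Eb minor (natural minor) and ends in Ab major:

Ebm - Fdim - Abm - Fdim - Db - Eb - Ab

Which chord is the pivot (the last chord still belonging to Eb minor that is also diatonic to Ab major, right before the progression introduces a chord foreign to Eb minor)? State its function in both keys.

Db — VII in Eb minor, IV in Ab major

Chords diatonic to Eb minor: Ebm, Fdim, Gb, Abm, Bbm, Cb, Db.
Reading the progression, the first chord not in that set is Eb, so the modulation leaves Eb minor there.
The chord immediately before Eb is Db, which is diatonic to both keys: VII in Eb minor and IV in Ab major.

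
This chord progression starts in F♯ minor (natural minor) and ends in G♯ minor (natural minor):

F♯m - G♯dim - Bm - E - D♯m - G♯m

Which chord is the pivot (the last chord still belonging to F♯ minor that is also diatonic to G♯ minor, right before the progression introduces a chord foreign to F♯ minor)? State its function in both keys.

Chords diatonic to F♯ minor: F♯m, G♯dim, A, Bm, C♯m, D, E.
Reading the progression, the first chord not in that set is D♯m, so the modulation leaves F♯ minor there.
The chord immediately before D♯m is E, which is diatonic to both keys: VII in F♯ minor and VI in G♯ minor.

E — VII in F♯ minor, VI in G♯ minor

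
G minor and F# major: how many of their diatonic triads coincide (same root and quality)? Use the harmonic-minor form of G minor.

Diatonic triads of G minor (harmonic minor): Gm (i), Adim (ii°), Bbaug (III+), Cm (iv), D (V), Eb (VI), F#dim (vii°).
Diatonic triads of F# major: F# (I), G#m (ii), A#m (iii), B (IV), C# (V), D#m (vi), E#dim (vii°).
No triad has the same root and quality in both keys.

0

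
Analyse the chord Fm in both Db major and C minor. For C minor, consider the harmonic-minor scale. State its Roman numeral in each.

iii in Db major; iv in C minor

The scale of Db major is Db Eb F Gb Ab Bb C; F is degree 3, and the triad built there (F-Ab-C) is minor, so it is iii.
The scale of C minor (harmonic minor) is C D Eb F G Ab B; F is degree 4, and the triad built there (F-Ab-C) is minor, so it is iv.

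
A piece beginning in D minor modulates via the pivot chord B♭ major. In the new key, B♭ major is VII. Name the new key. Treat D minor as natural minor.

The numeral VII denotes a major triad on scale degree 7. With B♭ on degree 7, the tonic of the new key is C.
Degree 7 carries a major triad in natural-minor keys, so the destination is C minor.
Check: the diatonic triads of C minor (natural minor) are Cm (i), Ddim (ii°), E♭ (III), Fm (iv), Gm (v), A♭ (VI), B♭ (VII) — B♭ major is indeed VII.

C minor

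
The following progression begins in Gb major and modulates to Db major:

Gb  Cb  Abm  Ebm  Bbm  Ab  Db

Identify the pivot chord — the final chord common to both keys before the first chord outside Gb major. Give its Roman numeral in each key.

Bbm — iii in Gb major, vi in Db major

Chords diatonic to Gb major: Gb, Abm, Bbm, Cb, Db, Ebm, Fdim.
Reading the progression, the first chord not in that set is Ab, so the modulation leaves Gb major there.
The chord immediately before Ab is Bbm, which is diatonic to both keys: iii in Gb major and vi in Db major.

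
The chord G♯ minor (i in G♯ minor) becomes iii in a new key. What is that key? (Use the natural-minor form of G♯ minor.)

The numeral iii denotes a minor triad on scale degree 3. With G♯ on degree 3, the tonic of the new key is E.
Degree 3 carries a minor triad in major keys, so the destination is E major.
Check: the diatonic triads of E major are E (I), F♯m (ii), G♯m (iii), A (IV), B (V), C♯m (vi), D♯dim (vii°) — G♯ minor is indeed iii.

E major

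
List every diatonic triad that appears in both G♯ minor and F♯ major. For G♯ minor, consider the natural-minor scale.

Triads in G♯ minor (natural minor): G♯ minor (i), A♯ diminished (ii°), B major (III), C♯ minor (iv), D♯ minor (v), E major (VI), F♯ major (VII).
Triads in F♯ major: F♯ major (I), G♯ minor (ii), A♯ minor (iii), B major (IV), C♯ major (V), D♯ minor (vi), E♯ diminished (vii°).
Shared triads with their functions: G♯ minor (i in G♯ minor, ii in F♯ major); B major (III in G♯ minor, IV in F♯ major); D♯ minor (v in G♯ minor, vi in F♯ major); F♯ major (VII in G♯ minor, I in F♯ major).

G♯m, B, D♯m, F♯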